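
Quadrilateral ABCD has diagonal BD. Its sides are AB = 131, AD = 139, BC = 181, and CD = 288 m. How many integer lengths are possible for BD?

162

From triangle ABD: 8 < BD < 270.
From triangle CBD: 107 < BD < 469.
Intersection: 107 < BD < 270, so integers 108 through 269: 162 values.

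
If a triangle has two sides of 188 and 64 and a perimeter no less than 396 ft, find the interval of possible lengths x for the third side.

144 ≤ x < 252 ft

Triangle inequality alone gives 124 < x < 252.
The perimeter condition gives x ≥ 396 − 188 − 64 = 144.
Intersecting the two: 144 ≤ x < 252.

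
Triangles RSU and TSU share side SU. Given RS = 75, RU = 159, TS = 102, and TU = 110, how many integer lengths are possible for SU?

127

From triangle RSU: 84 < SU < 234.
From triangle TSU: 8 < SU < 212.
Intersection: 84 < SU < 212, so integers 85 through 211: 127 values.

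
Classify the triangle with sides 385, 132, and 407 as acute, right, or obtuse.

right

Compare the square of the longest side to the sum of squares of the other two: 132² + 385² = 165649 = 407².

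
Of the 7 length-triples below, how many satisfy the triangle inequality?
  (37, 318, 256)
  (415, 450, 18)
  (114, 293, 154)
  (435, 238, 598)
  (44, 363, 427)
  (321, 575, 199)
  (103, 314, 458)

1

(37,256,318): 37+256 ≤ 318 → not valid
(18,415,450): 18+415 ≤ 450 → not valid
(114,154,293): 114+154 ≤ 293 → not valid
(238,435,598): 238+435 > 598 → valid
(44,363,427): 44+363 ≤ 427 → not valid
(199,321,575): 199+321 ≤ 575 → not valid
(103,314,458): 103+314 ≤ 458 → not valid
1 of the 7 triples forms a triangle.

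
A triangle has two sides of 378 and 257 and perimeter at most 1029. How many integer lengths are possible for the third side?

Triangle inequality: 121 < x < 635. Perimeter ≤ 1029 gives x ≤ 1029 − 378 − 257 = 394.
So 121 < x ≤ 394; integers 122 through 394: 273 values.

273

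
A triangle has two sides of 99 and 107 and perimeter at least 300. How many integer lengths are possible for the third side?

Triangle inequality: 8 < x < 206. Perimeter ≥ 300 gives x ≥ 300 − 99 − 107 = 94.
So 94 ≤ x < 206; integers 94 through 205: 112 values.

112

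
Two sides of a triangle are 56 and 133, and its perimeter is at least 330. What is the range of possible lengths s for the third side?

141 ≤ s < 189

Triangle inequality alone gives 77 < s < 189.
The perimeter condition gives s ≥ 330 − 56 − 133 = 141.
Intersecting the two: 141 ≤ s < 189.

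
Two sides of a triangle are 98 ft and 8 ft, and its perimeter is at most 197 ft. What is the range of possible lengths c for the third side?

Triangle inequality alone gives 90 < c < 106.
The perimeter condition gives c ≤ 197 − 98 − 8 = 91.
Intersecting the two: 90 < c ≤ 91.

90 < c ≤ 91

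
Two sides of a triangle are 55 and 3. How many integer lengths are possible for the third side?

The third side lies in the open interval (52, 58).
Integers from 53 to 57 inclusive: 57 − 53 + 1 = 5.

5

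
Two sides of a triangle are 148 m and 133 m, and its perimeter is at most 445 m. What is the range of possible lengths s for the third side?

Triangle inequality alone gives 15 < s < 281.
The perimeter condition gives s ≤ 445 − 148 − 133 = 164.
Intersecting the two: 15 < s ≤ 164.

15 < s ≤ 164 m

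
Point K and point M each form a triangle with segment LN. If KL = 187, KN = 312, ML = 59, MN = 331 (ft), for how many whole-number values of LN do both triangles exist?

117

From triangle KLN: 125 < LN < 499.
From triangle MLN: 272 < LN < 390.
Intersection: 272 < LN < 390, so integers 273 through 389: 117 values.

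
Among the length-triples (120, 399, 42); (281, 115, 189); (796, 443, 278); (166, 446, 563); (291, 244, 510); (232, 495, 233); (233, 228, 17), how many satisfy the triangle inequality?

(42,120,399): 42+120 ≤ 399 → not valid
(115,189,281): 115+189 > 281 → valid
(278,443,796): 278+443 ≤ 796 → not valid
(166,446,563): 166+446 > 563 → valid
(244,291,510): 244+291 > 510 → valid
(232,233,495): 232+233 ≤ 495 → not valid
(17,228,233): 17+228 > 233 → valid
4 of the 7 triples form a triangle.

4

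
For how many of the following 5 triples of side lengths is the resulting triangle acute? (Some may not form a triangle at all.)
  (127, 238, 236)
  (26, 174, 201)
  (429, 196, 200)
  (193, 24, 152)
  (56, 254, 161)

1

(127,238,236): 127²+236² = 71825 > 56644 = 238² → acute
(26,174,201): 26+174 ≤ 201, not a triangle
(429,196,200): 196+200 ≤ 429, not a triangle
(193,24,152): 24+152 ≤ 193, not a triangle
(56,254,161): 56+161 ≤ 254, not a triangle
1 of the 5 is acute.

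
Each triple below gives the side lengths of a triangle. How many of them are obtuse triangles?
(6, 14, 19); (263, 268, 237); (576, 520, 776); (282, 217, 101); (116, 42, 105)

(6,14,19): 6²+14² = 232 < 361 = 19² → obtuse
(263,268,237): 237²+263² = 125338 > 71824 = 268² → acute
(576,520,776): 520²+576² = 602176 = 776² → right
(282,217,101): 101²+217² = 57290 < 79524 = 282² → obtuse
(116,42,105): 42²+105² = 12789 < 13456 = 116² → obtuse
3 of the 5 are obtuse.

3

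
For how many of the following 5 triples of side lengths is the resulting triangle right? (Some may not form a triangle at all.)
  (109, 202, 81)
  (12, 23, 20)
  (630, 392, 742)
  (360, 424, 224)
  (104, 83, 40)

2

(109,202,81): 81+109 ≤ 202, not a triangle
(12,23,20): 12²+20² = 544 > 529 = 23² → acute
(630,392,742): 392²+630² = 550564 = 742² → right
(360,424,224): 224²+360² = 179776 = 424² → right
(104,83,40): 40²+83² = 8489 < 10816 = 104² → obtuse
2 of the 5 are right.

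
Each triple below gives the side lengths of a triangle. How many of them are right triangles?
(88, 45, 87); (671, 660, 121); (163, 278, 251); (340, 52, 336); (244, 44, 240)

(88,45,87): 45²+87² = 9594 > 7744 = 88² → acute
(671,660,121): 121²+660² = 450241 = 671² → right
(163,278,251): 163²+251² = 89570 > 77284 = 278² → acute
(340,52,336): 52²+336² = 115600 = 340² → right
(244,44,240): 44²+240² = 59536 = 244² → right
3 of the 5 are right.

3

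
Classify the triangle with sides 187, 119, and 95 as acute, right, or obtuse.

Compare the square of the longest side to the sum of squares of the other two: 95² + 119² = 23186 < 34969 = 187².

obtuse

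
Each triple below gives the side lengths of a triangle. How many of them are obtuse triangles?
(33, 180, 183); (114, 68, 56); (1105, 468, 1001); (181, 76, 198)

2

(33,180,183): 33²+180² = 33489 = 183² → right
(114,68,56): 56²+68² = 7760 < 12996 = 114² → obtuse
(1105,468,1001): 468²+1001² = 1221025 = 1105² → right
(181,76,198): 76²+181² = 38537 < 39204 = 198² → obtuse
2 of the 4 are obtuse.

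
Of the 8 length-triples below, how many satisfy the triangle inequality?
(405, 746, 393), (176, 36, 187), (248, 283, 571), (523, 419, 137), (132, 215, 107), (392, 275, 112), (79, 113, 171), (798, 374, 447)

(393,405,746): 393+405 > 746 → valid
(36,176,187): 36+176 > 187 → valid
(248,283,571): 248+283 ≤ 571 → not valid
(137,419,523): 137+419 > 523 → valid
(107,132,215): 107+132 > 215 → valid
(112,275,392): 112+275 ≤ 392 → not valid
(79,113,171): 79+113 > 171 → valid
(374,447,798): 374+447 > 798 → valid
6 of the 8 triples form a triangle.

6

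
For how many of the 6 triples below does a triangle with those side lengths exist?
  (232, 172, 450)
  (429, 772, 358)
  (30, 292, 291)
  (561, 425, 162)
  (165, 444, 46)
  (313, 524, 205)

(172,232,450): 172+232 ≤ 450 → not valid
(358,429,772): 358+429 > 772 → valid
(30,291,292): 30+291 > 292 → valid
(162,425,561): 162+425 > 561 → valid
(46,165,444): 46+165 ≤ 444 → not valid
(205,313,524): 205+313 ≤ 524 → not valid
3 of the 6 triples form a triangle.

3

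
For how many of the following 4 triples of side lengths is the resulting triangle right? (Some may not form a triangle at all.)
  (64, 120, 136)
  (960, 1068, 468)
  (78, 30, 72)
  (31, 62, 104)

3

(64,120,136): 64²+120² = 18496 = 136² → right
(960,1068,468): 468²+960² = 1140624 = 1068² → right
(78,30,72): 30²+72² = 6084 = 78² → right
(31,62,104): 31+62 ≤ 104, not a triangle
3 of the 4 are right.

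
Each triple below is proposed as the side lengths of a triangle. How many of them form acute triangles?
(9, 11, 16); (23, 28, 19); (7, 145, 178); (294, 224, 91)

(9,11,16): 9²+11² = 202 < 256 = 16² → obtuse
(23,28,19): 19²+23² = 890 > 784 = 28² → acute
(7,145,178): 7+145 ≤ 178, not a triangle
(294,224,91): 91²+224² = 58457 < 86436 = 294² → obtuse
1 of the 4 is acute.

1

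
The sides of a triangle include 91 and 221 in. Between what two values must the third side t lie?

130 < t < 312

By the triangle inequality, t must be less than 91 + 221 = 312 and greater than |91 − 221| = 130.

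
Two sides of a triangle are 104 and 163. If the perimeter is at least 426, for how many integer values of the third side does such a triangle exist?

Triangle inequality: 59 < x < 267. Perimeter ≥ 426 gives x ≥ 426 − 104 − 163 = 159.
So 159 ≤ x < 267; integers 159 through 266: 108 values.

108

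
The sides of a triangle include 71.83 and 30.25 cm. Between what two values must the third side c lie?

By the triangle inequality, c must be less than 71.83 + 30.25 = 102.08 and greater than |71.83 − 30.25| = 41.58.

41.58 < c < 102.08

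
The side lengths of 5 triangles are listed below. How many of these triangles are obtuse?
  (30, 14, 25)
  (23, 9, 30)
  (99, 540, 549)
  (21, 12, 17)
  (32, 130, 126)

3

(30,14,25): 14²+25² = 821 < 900 = 30² → obtuse
(23,9,30): 9²+23² = 610 < 900 = 30² → obtuse
(99,540,549): 99²+540² = 301401 = 549² → right
(21,12,17): 12²+17² = 433 < 441 = 21² → obtuse
(32,130,126): 32²+126² = 16900 = 130² → right
3 of the 5 are obtuse.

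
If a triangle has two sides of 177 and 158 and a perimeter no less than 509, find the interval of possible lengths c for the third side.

174 ≤ c < 335

Triangle inequality alone gives 19 < c < 335.
The perimeter condition gives c ≥ 509 − 177 − 158 = 174.
Intersecting the two: 174 ≤ c < 335.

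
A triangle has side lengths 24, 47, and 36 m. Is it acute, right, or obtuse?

Compare the square of the longest side to the sum of squares of the other two: 24² + 36² = 1872 < 2209 = 47².

obtuse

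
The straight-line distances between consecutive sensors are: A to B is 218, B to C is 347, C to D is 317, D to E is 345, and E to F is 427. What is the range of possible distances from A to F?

The maximum is all hops collinear in one direction: 218 + 347 + 317 + 345 + 427 = 1654.
The longest hop is 427; the others sum to 1227. Since 427 ≤ 1227, the path can fold back on itself completely, so the minimum distance is 0.

0 ≤ AF ≤ 1654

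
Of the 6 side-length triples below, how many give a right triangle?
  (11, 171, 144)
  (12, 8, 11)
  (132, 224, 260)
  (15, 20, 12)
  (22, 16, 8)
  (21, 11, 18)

(11,171,144): 11+144 ≤ 171, not a triangle
(12,8,11): 8²+11² = 185 > 144 = 12² → acute
(132,224,260): 132²+224² = 67600 = 260² → right
(15,20,12): 12²+15² = 369 < 400 = 20² → obtuse
(22,16,8): 8²+16² = 320 < 484 = 22² → obtuse
(21,11,18): 11²+18² = 445 > 441 = 21² → acute
1 of the 6 is right.

1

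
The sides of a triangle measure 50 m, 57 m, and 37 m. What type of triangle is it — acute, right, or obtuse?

acute

Compare the square of the longest side to the sum of squares of the other two: 37² + 50² = 3869 > 3249 = 57².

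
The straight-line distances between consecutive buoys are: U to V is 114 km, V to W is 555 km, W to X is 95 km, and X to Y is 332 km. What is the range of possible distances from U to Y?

The maximum is all hops collinear in one direction: 114 + 555 + 95 + 332 = 1096.
The longest hop is 555; the others sum to 541. Folding the others back against it leaves at least 555 − 541 = 14.

14 ≤ UY ≤ 1096 km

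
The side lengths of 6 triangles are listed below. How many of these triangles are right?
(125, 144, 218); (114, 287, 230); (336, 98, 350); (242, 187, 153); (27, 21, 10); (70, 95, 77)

(125,144,218): 125²+144² = 36361 < 47524 = 218² → obtuse
(114,287,230): 114²+230² = 65896 < 82369 = 287² → obtuse
(336,98,350): 98²+336² = 122500 = 350² → right
(242,187,153): 153²+187² = 58378 < 58564 = 242² → obtuse
(27,21,10): 10²+21² = 541 < 729 = 27² → obtuse
(70,95,77): 70²+77² = 10829 > 9025 = 95² → acute
1 of the 6 is right.

1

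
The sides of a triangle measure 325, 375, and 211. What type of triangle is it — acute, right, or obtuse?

acute

Compare the square of the longest side to the sum of squares of the other two: 211² + 325² = 150146 > 140625 = 375².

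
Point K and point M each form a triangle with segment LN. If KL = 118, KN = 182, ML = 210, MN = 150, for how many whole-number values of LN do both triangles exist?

235

From triangle KLN: 64 < LN < 300.
From triangle MLN: 60 < LN < 360.
Intersection: 64 < LN < 300, so integers 65 through 299: 235 values.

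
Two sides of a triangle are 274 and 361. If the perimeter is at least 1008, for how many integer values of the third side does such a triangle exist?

262

Triangle inequality: 87 < x < 635. Perimeter ≥ 1008 gives x ≥ 1008 − 274 − 361 = 373.
So 373 ≤ x < 635; integers 373 through 634: 262 values.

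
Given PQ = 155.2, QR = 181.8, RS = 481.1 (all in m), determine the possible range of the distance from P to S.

144.1 ≤ PS ≤ 818.1 m

The maximum is all hops collinear in one direction: 155.2 + 181.8 + 481.1 = 818.1.
The longest hop is 481.1; the others sum to 337.0. Folding the others back against it leaves at least 481.1 − 337.0 = 144.1.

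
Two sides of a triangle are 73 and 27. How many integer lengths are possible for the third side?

53

The third side lies in the open interval (46, 100).
Integers from 47 to 99 inclusive: 99 − 47 + 1 = 53.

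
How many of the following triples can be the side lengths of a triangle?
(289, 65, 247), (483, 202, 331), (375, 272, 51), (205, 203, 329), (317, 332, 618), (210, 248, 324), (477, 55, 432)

(65,247,289): 65+247 > 289 → valid
(202,331,483): 202+331 > 483 → valid
(51,272,375): 51+272 ≤ 375 → not valid
(203,205,329): 203+205 > 329 → valid
(317,332,618): 317+332 > 618 → valid
(210,248,324): 210+248 > 324 → valid
(55,432,477): 55+432 > 477 → valid
6 of the 7 triples form a triangle.

6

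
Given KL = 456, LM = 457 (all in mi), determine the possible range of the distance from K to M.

By the triangle inequality, |456 − 457| ≤ KM ≤ 456 + 457.

1 ≤ KM ≤ 913 mi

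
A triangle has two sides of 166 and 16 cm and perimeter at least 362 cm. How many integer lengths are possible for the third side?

2

Triangle inequality: 150 < x < 182. Perimeter ≥ 362 gives x ≥ 362 − 166 − 16 = 180.
So 180 ≤ x < 182; integers 180 through 181: 2 values.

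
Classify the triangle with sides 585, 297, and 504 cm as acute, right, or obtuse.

right

Compare the square of the longest side to the sum of squares of the other two: 297² + 504² = 342225 = 585².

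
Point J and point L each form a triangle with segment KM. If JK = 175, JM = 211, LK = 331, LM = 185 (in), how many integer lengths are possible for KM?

239

From triangle JKM: 36 < KM < 386.
From triangle LKM: 146 < KM < 516.
Intersection: 146 < KM < 386, so integers 147 through 385: 239 values.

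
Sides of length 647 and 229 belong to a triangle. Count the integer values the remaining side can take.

The third side lies in the open interval (418, 876).
Integers from 419 to 875 inclusive: 875 − 419 + 1 = 457.

457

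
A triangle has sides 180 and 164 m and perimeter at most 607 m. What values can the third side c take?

16 < c ≤ 263

Triangle inequality alone gives 16 < c < 344.
The perimeter condition gives c ≤ 607 − 180 − 164 = 263.
Intersecting the two: 16 < c ≤ 263.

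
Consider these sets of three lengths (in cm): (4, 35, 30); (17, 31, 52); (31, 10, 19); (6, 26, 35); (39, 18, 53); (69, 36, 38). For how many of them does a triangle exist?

(4,30,35): 4+30 ≤ 35 → not valid
(17,31,52): 17+31 ≤ 52 → not valid
(10,19,31): 10+19 ≤ 31 → not valid
(6,26,35): 6+26 ≤ 35 → not valid
(18,39,53): 18+39 > 53 → valid
(36,38,69): 36+38 > 69 → valid
2 of the 6 triples form a triangle.

2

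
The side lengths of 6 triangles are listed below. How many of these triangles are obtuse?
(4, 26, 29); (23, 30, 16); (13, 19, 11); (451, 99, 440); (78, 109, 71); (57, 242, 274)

(4,26,29): 4²+26² = 692 < 841 = 29² → obtuse
(23,30,16): 16²+23² = 785 < 900 = 30² → obtuse
(13,19,11): 11²+13² = 290 < 361 = 19² → obtuse
(451,99,440): 99²+440² = 203401 = 451² → right
(78,109,71): 71²+78² = 11125 < 11881 = 109² → obtuse
(57,242,274): 57²+242² = 61813 < 75076 = 274² → obtuse
5 of the 6 are obtuse.

5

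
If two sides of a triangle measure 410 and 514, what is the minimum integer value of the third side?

105

The third side must be strictly greater than |410 − 514| = 104.
The smallest integer above 104 is 105.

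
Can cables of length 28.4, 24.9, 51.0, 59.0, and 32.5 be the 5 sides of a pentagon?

A pentagon exists iff every side is shorter than the sum of the others — equivalently, the longest side is less than the sum of the rest.
Longest side 59.0 < 136.8 (sum of the remaining 4), so yes.

Yes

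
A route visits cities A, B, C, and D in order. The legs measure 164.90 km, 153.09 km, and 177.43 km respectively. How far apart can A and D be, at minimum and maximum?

0 ≤ AD ≤ 495.42 km

The maximum is all hops collinear in one direction: 164.90 + 153.09 + 177.43 = 495.42.
The longest hop is 177.43; the others sum to 317.99. Since 177.43 ≤ 317.99, the path can fold back on itself completely, so the minimum distance is 0.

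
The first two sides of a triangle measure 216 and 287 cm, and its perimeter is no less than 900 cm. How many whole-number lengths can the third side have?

Triangle inequality: 71 < x < 503. Perimeter ≥ 900 gives x ≥ 900 − 216 − 287 = 397.
So 397 ≤ x < 503; integers 397 through 502: 106 values.

106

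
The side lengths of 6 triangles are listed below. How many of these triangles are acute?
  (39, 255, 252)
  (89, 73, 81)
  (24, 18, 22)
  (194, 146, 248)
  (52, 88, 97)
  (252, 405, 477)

(39,255,252): 39²+252² = 65025 = 255² → right
(89,73,81): 73²+81² = 11890 > 7921 = 89² → acute
(24,18,22): 18²+22² = 808 > 576 = 24² → acute
(194,146,248): 146²+194² = 58952 < 61504 = 248² → obtuse
(52,88,97): 52²+88² = 10448 > 9409 = 97² → acute
(252,405,477): 252²+405² = 227529 = 477² → right
3 of the 6 are acute.

3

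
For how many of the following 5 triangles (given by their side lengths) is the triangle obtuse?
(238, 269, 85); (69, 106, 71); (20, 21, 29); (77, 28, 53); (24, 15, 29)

(238,269,85): 85²+238² = 63869 < 72361 = 269² → obtuse
(69,106,71): 69²+71² = 9802 < 11236 = 106² → obtuse
(20,21,29): 20²+21² = 841 = 29² → right
(77,28,53): 28²+53² = 3593 < 5929 = 77² → obtuse
(24,15,29): 15²+24² = 801 < 841 = 29² → obtuse
4 of the 5 are obtuse.

4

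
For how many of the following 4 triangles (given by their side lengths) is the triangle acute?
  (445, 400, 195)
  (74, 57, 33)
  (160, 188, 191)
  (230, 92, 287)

(445,400,195): 195²+400² = 198025 = 445² → right
(74,57,33): 33²+57² = 4338 < 5476 = 74² → obtuse
(160,188,191): 160²+188² = 60944 > 36481 = 191² → acute
(230,92,287): 92²+230² = 61364 < 82369 = 287² → obtuse
1 of the 4 is acute.

1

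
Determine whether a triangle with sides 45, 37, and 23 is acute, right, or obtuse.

obtuse

Compare the square of the longest side to the sum of squares of the other two: 23² + 37² = 1898 < 2025 = 45².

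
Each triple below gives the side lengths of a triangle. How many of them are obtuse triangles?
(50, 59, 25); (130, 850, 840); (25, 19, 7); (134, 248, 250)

2

(50,59,25): 25²+50² = 3125 < 3481 = 59² → obtuse
(130,850,840): 130²+840² = 722500 = 850² → right
(25,19,7): 7²+19² = 410 < 625 = 25² → obtuse
(134,248,250): 134²+248² = 79460 > 62500 = 250² → acute
2 of the 4 are obtuse.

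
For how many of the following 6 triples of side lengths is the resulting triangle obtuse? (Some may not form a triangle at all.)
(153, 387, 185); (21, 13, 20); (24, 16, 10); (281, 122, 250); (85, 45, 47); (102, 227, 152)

(153,387,185): 153+185 ≤ 387, not a triangle
(21,13,20): 13²+20² = 569 > 441 = 21² → acute
(24,16,10): 10²+16² = 356 < 576 = 24² → obtuse
(281,122,250): 122²+250² = 77384 < 78961 = 281² → obtuse
(85,45,47): 45²+47² = 4234 < 7225 = 85² → obtuse
(102,227,152): 102²+152² = 33508 < 51529 = 227² → obtuse
4 of the 6 are obtuse.

4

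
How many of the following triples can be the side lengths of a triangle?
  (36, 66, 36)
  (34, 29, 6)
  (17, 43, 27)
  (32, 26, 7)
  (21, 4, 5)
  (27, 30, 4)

5

(36,36,66): 36+36 > 66 → valid
(6,29,34): 6+29 > 34 → valid
(17,27,43): 17+27 > 43 → valid
(7,26,32): 7+26 > 32 → valid
(4,5,21): 4+5 ≤ 21 → not valid
(4,27,30): 4+27 > 30 → valid
5 of the 6 triples form a triangle.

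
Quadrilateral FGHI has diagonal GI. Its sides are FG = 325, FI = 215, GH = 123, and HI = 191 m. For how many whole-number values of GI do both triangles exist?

From triangle FGI: 110 < GI < 540.
From triangle HGI: 68 < GI < 314.
Intersection: 110 < GI < 314, so integers 111 through 313: 203 values.

203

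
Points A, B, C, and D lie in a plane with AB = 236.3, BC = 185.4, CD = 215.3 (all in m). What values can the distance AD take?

0 ≤ AD ≤ 637.0 m

The maximum is all hops collinear in one direction: 236.3 + 185.4 + 215.3 = 637.0.
The longest hop is 236.3; the others sum to 400.7. Since 236.3 ≤ 400.7, the path can fold back on itself completely, so the minimum distance is 0.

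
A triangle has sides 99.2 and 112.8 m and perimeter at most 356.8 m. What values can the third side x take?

13.6 < x ≤ 144.8

Triangle inequality alone gives 13.6 < x < 212.0.
The perimeter condition gives x ≤ 356.8 − 99.2 − 112.8 = 144.8.
Intersecting the two: 13.6 < x ≤ 144.8.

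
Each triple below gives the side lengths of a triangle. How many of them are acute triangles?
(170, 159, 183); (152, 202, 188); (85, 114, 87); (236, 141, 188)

3

(170,159,183): 159²+170² = 54181 > 33489 = 183² → acute
(152,202,188): 152²+188² = 58448 > 40804 = 202² → acute
(85,114,87): 85²+87² = 14794 > 12996 = 114² → acute
(236,141,188): 141²+188² = 55225 < 55696 = 236² → obtuse
3 of the 4 are acute.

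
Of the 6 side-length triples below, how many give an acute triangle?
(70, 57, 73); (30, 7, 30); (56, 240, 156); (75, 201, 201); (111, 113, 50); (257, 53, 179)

4

(70,57,73): 57²+70² = 8149 > 5329 = 73² → acute
(30,7,30): 7²+30² = 949 > 900 = 30² → acute
(56,240,156): 56+156 ≤ 240, not a triangle
(75,201,201): 75²+201² = 46026 > 40401 = 201² → acute
(111,113,50): 50²+111² = 14821 > 12769 = 113² → acute
(257,53,179): 53+179 ≤ 257, not a triangle
4 of the 6 are acute.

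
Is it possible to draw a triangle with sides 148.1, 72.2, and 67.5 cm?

No

The longest side is 148.1, but the other two sum to only 139.7.
139.7 < 148.1, so the triangle inequality fails.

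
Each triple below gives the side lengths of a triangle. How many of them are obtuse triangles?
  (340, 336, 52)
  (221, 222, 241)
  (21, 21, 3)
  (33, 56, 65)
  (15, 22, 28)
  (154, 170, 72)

1

(340,336,52): 52²+336² = 115600 = 340² → right
(221,222,241): 221²+222² = 98125 > 58081 = 241² → acute
(21,21,3): 3²+21² = 450 > 441 = 21² → acute
(33,56,65): 33²+56² = 4225 = 65² → right
(15,22,28): 15²+22² = 709 < 784 = 28² → obtuse
(154,170,72): 72²+154² = 28900 = 170² → right
1 of the 6 is obtuse.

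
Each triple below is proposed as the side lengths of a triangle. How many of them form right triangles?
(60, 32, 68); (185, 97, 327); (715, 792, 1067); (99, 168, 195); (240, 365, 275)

4

(60,32,68): 32²+60² = 4624 = 68² → right
(185,97,327): 97+185 ≤ 327, not a triangle
(715,792,1067): 715²+792² = 1138489 = 1067² → right
(99,168,195): 99²+168² = 38025 = 195² → right
(240,365,275): 240²+275² = 133225 = 365² → right
4 of the 5 are right.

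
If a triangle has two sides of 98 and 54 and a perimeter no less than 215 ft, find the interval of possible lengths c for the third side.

Triangle inequality alone gives 44 < c < 152.
The perimeter condition gives c ≥ 215 − 98 − 54 = 63.
Intersecting the two: 63 ≤ c < 152.

63 ≤ c < 152 ft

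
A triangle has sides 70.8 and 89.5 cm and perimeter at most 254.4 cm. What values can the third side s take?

Triangle inequality alone gives 18.7 < s < 160.3.
The perimeter condition gives s ≤ 254.4 − 70.8 − 89.5 = 94.1.
Intersecting the two: 18.7 < s ≤ 94.1.

18.7 < s ≤ 94.1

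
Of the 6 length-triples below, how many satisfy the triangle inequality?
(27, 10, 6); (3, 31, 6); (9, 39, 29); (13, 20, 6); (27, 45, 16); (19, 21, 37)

(6,10,27): 6+10 ≤ 27 → not valid
(3,6,31): 3+6 ≤ 31 → not valid
(9,29,39): 9+29 ≤ 39 → not valid
(6,13,20): 6+13 ≤ 20 → not valid
(16,27,45): 16+27 ≤ 45 → not valid
(19,21,37): 19+21 > 37 → valid
1 of the 6 triples forms a triangle.

1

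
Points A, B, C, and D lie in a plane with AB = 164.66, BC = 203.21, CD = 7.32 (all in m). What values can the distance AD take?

The maximum is all hops collinear in one direction: 164.66 + 203.21 + 7.32 = 375.19.
The longest hop is 203.21; the others sum to 171.98. Folding the others back against it leaves at least 203.21 − 171.98 = 31.23.

31.23 ≤ AD ≤ 375.19 m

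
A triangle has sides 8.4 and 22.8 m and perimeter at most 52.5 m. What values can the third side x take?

Triangle inequality alone gives 14.4 < x < 31.2.
The perimeter condition gives x ≤ 52.5 − 8.4 − 22.8 = 21.3.
Intersecting the two: 14.4 < x ≤ 21.3.

14.4 < x ≤ 21.3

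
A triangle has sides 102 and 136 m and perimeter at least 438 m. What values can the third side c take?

200 ≤ c < 238 m

Triangle inequality alone gives 34 < c < 238.
The perimeter condition gives c ≥ 438 − 102 − 136 = 200.
Intersecting the two: 200 ≤ c < 238.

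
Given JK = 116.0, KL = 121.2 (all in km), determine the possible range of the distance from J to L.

5.2 ≤ JL ≤ 237.2 km

By the triangle inequality, |116.0 − 121.2| ≤ JL ≤ 116.0 + 121.2.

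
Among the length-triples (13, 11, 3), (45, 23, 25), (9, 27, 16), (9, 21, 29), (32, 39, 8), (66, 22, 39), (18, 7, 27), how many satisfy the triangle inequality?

(3,11,13): 3+11 > 13 → valid
(23,25,45): 23+25 > 45 → valid
(9,16,27): 9+16 ≤ 27 → not valid
(9,21,29): 9+21 > 29 → valid
(8,32,39): 8+32 > 39 → valid
(22,39,66): 22+39 ≤ 66 → not valid
(7,18,27): 7+18 ≤ 27 → not valid
4 of the 7 triples form a triangle.

4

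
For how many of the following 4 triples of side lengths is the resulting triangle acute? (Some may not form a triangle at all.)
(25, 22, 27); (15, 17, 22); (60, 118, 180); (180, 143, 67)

(25,22,27): 22²+25² = 1109 > 729 = 27² → acute
(15,17,22): 15²+17² = 514 > 484 = 22² → acute
(60,118,180): 60+118 ≤ 180, not a triangle
(180,143,67): 67²+143² = 24938 < 32400 = 180² → obtuse
2 of the 4 are acute.

2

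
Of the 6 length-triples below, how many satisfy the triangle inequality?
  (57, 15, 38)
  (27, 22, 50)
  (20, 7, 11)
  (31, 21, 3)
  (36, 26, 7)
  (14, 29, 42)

(15,38,57): 15+38 ≤ 57 → not valid
(22,27,50): 22+27 ≤ 50 → not valid
(7,11,20): 7+11 ≤ 20 → not valid
(3,21,31): 3+21 ≤ 31 → not valid
(7,26,36): 7+26 ≤ 36 → not valid
(14,29,42): 14+29 > 42 → valid
1 of the 6 triples forms a triangle.

1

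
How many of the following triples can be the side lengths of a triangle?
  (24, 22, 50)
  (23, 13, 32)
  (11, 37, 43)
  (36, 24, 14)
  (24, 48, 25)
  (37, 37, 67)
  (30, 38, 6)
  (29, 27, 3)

(22,24,50): 22+24 ≤ 50 → not valid
(13,23,32): 13+23 > 32 → valid
(11,37,43): 11+37 > 43 → valid
(14,24,36): 14+24 > 36 → valid
(24,25,48): 24+25 > 48 → valid
(37,37,67): 37+37 > 67 → valid
(6,30,38): 6+30 ≤ 38 → not valid
(3,27,29): 3+27 > 29 → valid
6 of the 8 triples form a triangle.

6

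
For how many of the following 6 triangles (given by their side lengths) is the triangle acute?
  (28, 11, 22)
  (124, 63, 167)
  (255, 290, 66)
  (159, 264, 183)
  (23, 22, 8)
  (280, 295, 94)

(28,11,22): 11²+22² = 605 < 784 = 28² → obtuse
(124,63,167): 63²+124² = 19345 < 27889 = 167² → obtuse
(255,290,66): 66²+255² = 69381 < 84100 = 290² → obtuse
(159,264,183): 159²+183² = 58770 < 69696 = 264² → obtuse
(23,22,8): 8²+22² = 548 > 529 = 23² → acute
(280,295,94): 94²+280² = 87236 > 87025 = 295² → acute
2 of the 6 are acute.

2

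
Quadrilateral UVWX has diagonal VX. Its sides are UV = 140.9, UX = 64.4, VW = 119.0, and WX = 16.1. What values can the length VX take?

From triangle UVX: |140.9 − 64.4| < VX < 140.9 + 64.4, i.e. 76.5 < VX < 205.3.
From triangle WVX: 102.9 < VX < 135.1.
Both must hold, so VX lies in the intersection.

102.9 < VX < 135.1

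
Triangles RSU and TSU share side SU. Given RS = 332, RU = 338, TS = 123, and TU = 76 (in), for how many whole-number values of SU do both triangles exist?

From triangle RSU: 6 < SU < 670.
From triangle TSU: 47 < SU < 199.
Intersection: 47 < SU < 199, so integers 48 through 198: 151 values.

151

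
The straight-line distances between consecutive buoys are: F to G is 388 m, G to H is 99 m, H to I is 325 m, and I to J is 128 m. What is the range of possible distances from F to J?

The maximum is all hops collinear in one direction: 388 + 99 + 325 + 128 = 940.
The longest hop is 388; the others sum to 552. Since 388 ≤ 552, the path can fold back on itself completely, so the minimum distance is 0.

0 ≤ FJ ≤ 940 m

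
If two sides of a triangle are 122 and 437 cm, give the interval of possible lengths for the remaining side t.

315 < t < 559

By the triangle inequality, t must be less than 122 + 437 = 559 and greater than |122 − 437| = 315.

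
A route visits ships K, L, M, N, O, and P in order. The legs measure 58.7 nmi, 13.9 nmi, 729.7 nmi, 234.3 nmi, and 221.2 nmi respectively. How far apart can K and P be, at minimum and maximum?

201.6 ≤ KP ≤ 1257.8 nmi

The maximum is all hops collinear in one direction: 58.7 + 13.9 + 729.7 + 234.3 + 221.2 = 1257.8.
The longest hop is 729.7; the others sum to 528.1. Folding the others back against it leaves at least 729.7 − 528.1 = 201.6.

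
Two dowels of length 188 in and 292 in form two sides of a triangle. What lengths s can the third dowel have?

104 < s < 480 (in)

By the triangle inequality, s must be less than 188 + 292 = 480 and greater than |188 − 292| = 104.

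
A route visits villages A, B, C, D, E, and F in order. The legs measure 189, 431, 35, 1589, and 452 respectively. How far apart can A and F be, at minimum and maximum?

482 ≤ AF ≤ 2696

The maximum is all hops collinear in one direction: 189 + 431 + 35 + 1589 + 452 = 2696.
The longest hop is 1589; the others sum to 1107. Folding the others back against it leaves at least 1589 − 1107 = 482.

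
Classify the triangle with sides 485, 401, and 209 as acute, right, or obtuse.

Compare the square of the longest side to the sum of squares of the other two: 209² + 401² = 204482 < 235225 = 485².

obtuse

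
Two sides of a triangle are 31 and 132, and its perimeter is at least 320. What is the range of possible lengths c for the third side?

157 ≤ c < 163

Triangle inequality alone gives 101 < c < 163.
The perimeter condition gives c ≥ 320 − 31 − 132 = 157.
Intersecting the two: 157 ≤ c < 163.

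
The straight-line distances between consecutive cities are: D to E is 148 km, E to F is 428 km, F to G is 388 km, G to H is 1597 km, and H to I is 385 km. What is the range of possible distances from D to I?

248 ≤ DI ≤ 2946 km

The maximum is all hops collinear in one direction: 148 + 428 + 388 + 1597 + 385 = 2946.
The longest hop is 1597; the others sum to 1349. Folding the others back against it leaves at least 1597 − 1349 = 248.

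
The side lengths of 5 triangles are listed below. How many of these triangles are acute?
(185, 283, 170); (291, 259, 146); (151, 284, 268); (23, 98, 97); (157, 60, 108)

3

(185,283,170): 170²+185² = 63125 < 80089 = 283² → obtuse
(291,259,146): 146²+259² = 88397 > 84681 = 291² → acute
(151,284,268): 151²+268² = 94625 > 80656 = 284² → acute
(23,98,97): 23²+97² = 9938 > 9604 = 98² → acute
(157,60,108): 60²+108² = 15264 < 24649 = 157² → obtuse
3 of the 5 are acute.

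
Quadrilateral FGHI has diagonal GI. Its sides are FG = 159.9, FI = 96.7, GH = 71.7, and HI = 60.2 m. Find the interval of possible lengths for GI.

63.2 < GI < 131.9

From triangle FGI: |159.9 − 96.7| < GI < 159.9 + 96.7, i.e. 63.2 < GI < 256.6.
From triangle HGI: 11.5 < GI < 131.9.
Both must hold, so GI lies in the intersection.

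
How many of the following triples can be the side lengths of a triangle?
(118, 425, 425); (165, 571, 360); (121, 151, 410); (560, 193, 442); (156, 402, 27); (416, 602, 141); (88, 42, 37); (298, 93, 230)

3

(118,425,425): 118+425 > 425 → valid
(165,360,571): 165+360 ≤ 571 → not valid
(121,151,410): 121+151 ≤ 410 → not valid
(193,442,560): 193+442 > 560 → valid
(27,156,402): 27+156 ≤ 402 → not valid
(141,416,602): 141+416 ≤ 602 → not valid
(37,42,88): 37+42 ≤ 88 → not valid
(93,230,298): 93+230 > 298 → valid
3 of the 8 triples form a triangle.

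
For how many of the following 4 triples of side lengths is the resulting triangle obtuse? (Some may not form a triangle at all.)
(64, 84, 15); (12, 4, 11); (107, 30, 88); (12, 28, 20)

3

(64,84,15): 15+64 ≤ 84, not a triangle
(12,4,11): 4²+11² = 137 < 144 = 12² → obtuse
(107,30,88): 30²+88² = 8644 < 11449 = 107² → obtuse
(12,28,20): 12²+20² = 544 < 784 = 28² → obtuse
3 of the 4 are obtuse.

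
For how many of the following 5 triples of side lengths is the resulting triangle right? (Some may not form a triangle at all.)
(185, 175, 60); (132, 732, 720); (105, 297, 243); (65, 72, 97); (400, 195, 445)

4

(185,175,60): 60²+175² = 34225 = 185² → right
(132,732,720): 132²+720² = 535824 = 732² → right
(105,297,243): 105²+243² = 70074 < 88209 = 297² → obtuse
(65,72,97): 65²+72² = 9409 = 97² → right
(400,195,445): 195²+400² = 198025 = 445² → right
4 of the 5 are right.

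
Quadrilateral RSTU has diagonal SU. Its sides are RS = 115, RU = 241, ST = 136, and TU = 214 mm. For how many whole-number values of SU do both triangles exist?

From triangle RSU: 126 < SU < 356.
From triangle TSU: 78 < SU < 350.
Intersection: 126 < SU < 350, so integers 127 through 349: 223 values.

223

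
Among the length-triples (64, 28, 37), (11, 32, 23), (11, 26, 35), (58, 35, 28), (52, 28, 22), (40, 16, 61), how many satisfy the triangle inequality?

(28,37,64): 28+37 > 64 → valid
(11,23,32): 11+23 > 32 → valid
(11,26,35): 11+26 > 35 → valid
(28,35,58): 28+35 > 58 → valid
(22,28,52): 22+28 ≤ 52 → not valid
(16,40,61): 16+40 ≤ 61 → not valid
4 of the 6 triples form a triangle.

4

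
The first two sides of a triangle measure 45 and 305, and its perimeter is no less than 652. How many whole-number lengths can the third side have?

48

Triangle inequality: 260 < x < 350. Perimeter ≥ 652 gives x ≥ 652 − 45 − 305 = 302.
So 302 ≤ x < 350; integers 302 through 349: 48 values.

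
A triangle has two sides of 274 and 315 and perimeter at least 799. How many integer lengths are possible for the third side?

379

Triangle inequality: 41 < x < 589. Perimeter ≥ 799 gives x ≥ 799 − 274 − 315 = 210.
So 210 ≤ x < 589; integers 210 through 588: 379 values.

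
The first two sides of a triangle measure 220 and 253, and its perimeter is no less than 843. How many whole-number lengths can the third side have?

Triangle inequality: 33 < x < 473. Perimeter ≥ 843 gives x ≥ 843 − 220 − 253 = 370.
So 370 ≤ x < 473; integers 370 through 472: 103 values.

103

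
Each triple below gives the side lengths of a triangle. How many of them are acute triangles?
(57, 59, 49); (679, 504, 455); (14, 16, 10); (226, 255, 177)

(57,59,49): 49²+57² = 5650 > 3481 = 59² → acute
(679,504,455): 455²+504² = 461041 = 679² → right
(14,16,10): 10²+14² = 296 > 256 = 16² → acute
(226,255,177): 177²+226² = 82405 > 65025 = 255² → acute
3 of the 4 are acute.

3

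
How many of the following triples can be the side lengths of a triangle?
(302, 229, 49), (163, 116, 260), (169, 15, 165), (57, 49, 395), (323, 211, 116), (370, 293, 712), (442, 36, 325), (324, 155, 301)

4

(49,229,302): 49+229 ≤ 302 → not valid
(116,163,260): 116+163 > 260 → valid
(15,165,169): 15+165 > 169 → valid
(49,57,395): 49+57 ≤ 395 → not valid
(116,211,323): 116+211 > 323 → valid
(293,370,712): 293+370 ≤ 712 → not valid
(36,325,442): 36+325 ≤ 442 → not valid
(155,301,324): 155+301 > 324 → valid
4 of the 8 triples form a triangle.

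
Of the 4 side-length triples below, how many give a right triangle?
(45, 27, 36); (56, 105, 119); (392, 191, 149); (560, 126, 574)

3

(45,27,36): 27²+36² = 2025 = 45² → right
(56,105,119): 56²+105² = 14161 = 119² → right
(392,191,149): 149+191 ≤ 392, not a triangle
(560,126,574): 126²+560² = 329476 = 574² → right
3 of the 4 are right.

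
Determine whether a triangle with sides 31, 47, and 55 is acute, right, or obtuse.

acute

Compare the square of the longest side to the sum of squares of the other two: 31² + 47² = 3170 > 3025 = 55².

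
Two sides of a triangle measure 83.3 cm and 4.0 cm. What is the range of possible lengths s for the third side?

79.3 < s < 87.3

By the triangle inequality, s must be less than 83.3 + 4.0 = 87.3 and greater than |83.3 − 4.0| = 79.3.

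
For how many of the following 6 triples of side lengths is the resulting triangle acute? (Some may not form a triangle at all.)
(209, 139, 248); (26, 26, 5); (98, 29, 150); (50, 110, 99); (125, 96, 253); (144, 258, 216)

4

(209,139,248): 139²+209² = 63002 > 61504 = 248² → acute
(26,26,5): 5²+26² = 701 > 676 = 26² → acute
(98,29,150): 29+98 ≤ 150, not a triangle
(50,110,99): 50²+99² = 12301 > 12100 = 110² → acute
(125,96,253): 96+125 ≤ 253, not a triangle
(144,258,216): 144²+216² = 67392 > 66564 = 258² → acute
4 of the 6 are acute.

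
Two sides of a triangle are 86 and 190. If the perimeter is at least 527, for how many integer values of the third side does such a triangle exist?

Triangle inequality: 104 < x < 276. Perimeter ≥ 527 gives x ≥ 527 − 86 − 190 = 251.
So 251 ≤ x < 276; integers 251 through 275: 25 values.

25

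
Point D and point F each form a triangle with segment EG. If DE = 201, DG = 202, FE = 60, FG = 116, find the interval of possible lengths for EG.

56 < EG < 176

From triangle DEG: |201 − 202| < EG < 201 + 202, i.e. 1 < EG < 403.
From triangle FEG: 56 < EG < 176.
Both must hold, so EG lies in the intersection.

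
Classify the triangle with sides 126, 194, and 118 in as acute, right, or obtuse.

obtuse

Compare the square of the longest side to the sum of squares of the other two: 118² + 126² = 29800 < 37636 = 194².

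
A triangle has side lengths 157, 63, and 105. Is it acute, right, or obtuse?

obtuse

Compare the square of the longest side to the sum of squares of the other two: 63² + 105² = 14994 < 24649 = 157².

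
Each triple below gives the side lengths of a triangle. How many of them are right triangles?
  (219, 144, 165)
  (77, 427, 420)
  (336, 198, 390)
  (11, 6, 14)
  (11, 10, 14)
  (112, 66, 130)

(219,144,165): 144²+165² = 47961 = 219² → right
(77,427,420): 77²+420² = 182329 = 427² → right
(336,198,390): 198²+336² = 152100 = 390² → right
(11,6,14): 6²+11² = 157 < 196 = 14² → obtuse
(11,10,14): 10²+11² = 221 > 196 = 14² → acute
(112,66,130): 66²+112² = 16900 = 130² → right
4 of the 6 are right.

4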